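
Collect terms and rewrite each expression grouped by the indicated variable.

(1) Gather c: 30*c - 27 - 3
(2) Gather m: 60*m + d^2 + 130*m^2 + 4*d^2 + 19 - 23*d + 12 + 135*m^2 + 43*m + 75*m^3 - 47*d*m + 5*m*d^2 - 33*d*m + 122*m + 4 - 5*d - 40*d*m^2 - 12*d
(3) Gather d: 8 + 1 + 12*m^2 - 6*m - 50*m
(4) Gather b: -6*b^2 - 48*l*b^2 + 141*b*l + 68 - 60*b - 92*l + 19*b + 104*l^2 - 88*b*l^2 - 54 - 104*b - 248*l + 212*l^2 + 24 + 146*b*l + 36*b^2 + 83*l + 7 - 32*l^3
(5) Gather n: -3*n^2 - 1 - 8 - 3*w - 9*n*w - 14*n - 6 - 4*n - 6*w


(1) = 30*c - 30
(2) = 5*d^2 - 40*d + 75*m^3 + m^2*(265 - 40*d) + m*(5*d^2 - 80*d + 225) + 35
(3) = 12*m^2 - 56*m + 9
(4) = b^2*(30 - 48*l) + b*(-88*l^2 + 287*l - 145) - 32*l^3 + 316*l^2 - 257*l + 45
(5) = -3*n^2 + n*(-9*w - 18) - 9*w - 15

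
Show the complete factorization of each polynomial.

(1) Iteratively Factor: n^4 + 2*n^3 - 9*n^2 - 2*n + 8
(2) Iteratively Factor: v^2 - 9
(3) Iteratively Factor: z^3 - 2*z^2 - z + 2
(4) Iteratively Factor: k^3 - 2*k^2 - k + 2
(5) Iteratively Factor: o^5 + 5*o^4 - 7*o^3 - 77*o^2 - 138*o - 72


(1) = (n - 2)*(n^3 + 4*n^2 - n - 4) = (n - 2)*(n + 4)*(n^2 - 1) = (n - 2)*(n - 1)*(n + 4)*(n + 1)
(2) = (v + 3)*(v - 3)
(3) = (z - 2)*(z^2 - 1) = (z - 2)*(z + 1)*(z - 1)
(4) = (k - 2)*(k^2 - 1) = (k - 2)*(k + 1)*(k - 1)
(5) = (o + 3)*(o^4 + 2*o^3 - 13*o^2 - 38*o - 24) = (o + 3)^2*(o^3 - o^2 - 10*o - 8) = (o + 1)*(o + 3)^2*(o^2 - 2*o - 8) = (o - 4)*(o + 1)*(o + 3)^2*(o + 2)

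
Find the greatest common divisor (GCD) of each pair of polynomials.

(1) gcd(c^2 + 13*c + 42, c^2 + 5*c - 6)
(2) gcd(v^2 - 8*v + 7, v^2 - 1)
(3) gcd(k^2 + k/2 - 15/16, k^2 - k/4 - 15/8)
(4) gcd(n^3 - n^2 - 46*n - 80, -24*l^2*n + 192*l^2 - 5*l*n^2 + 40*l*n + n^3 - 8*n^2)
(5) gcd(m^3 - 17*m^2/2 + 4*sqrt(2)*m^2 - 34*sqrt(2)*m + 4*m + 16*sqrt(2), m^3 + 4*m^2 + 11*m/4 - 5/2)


(1) = gcd((c + 6)*(c + 7), (c - 1)*(c + 6)) = c + 6
(2) = v - 1
(3) = k + 5/4
(4) = gcd((n - 8)*(n + 2)*(n + 5), (-8*l + n)*(3*l + n)*(n - 8)) = n - 8
(5) = gcd((m - 8)*(m - 1/2)*(m + 4*sqrt(2)), (m - 1/2)*(m + 2)*(m + 5/2)) = m - 1/2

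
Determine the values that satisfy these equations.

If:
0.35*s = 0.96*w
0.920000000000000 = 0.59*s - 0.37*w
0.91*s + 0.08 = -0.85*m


Then:
m = -2.26
s = 2.02
w = 0.74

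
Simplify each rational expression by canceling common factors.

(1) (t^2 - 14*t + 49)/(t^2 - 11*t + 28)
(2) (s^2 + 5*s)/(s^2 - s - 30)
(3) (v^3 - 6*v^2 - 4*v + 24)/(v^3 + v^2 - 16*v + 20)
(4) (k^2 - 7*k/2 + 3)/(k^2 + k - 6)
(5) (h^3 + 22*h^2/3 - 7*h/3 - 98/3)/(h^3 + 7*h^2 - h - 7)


(1) = (t - 7)/(t - 4)
(2) = s/(s - 6)
(3) = (v^2 - 4*v - 12)/(v^2 + 3*v - 10)
(4) = (2*k - 3)/(2*k + 6)
(5) = (3*h^2 + h - 14)/(3*h^2 - 3)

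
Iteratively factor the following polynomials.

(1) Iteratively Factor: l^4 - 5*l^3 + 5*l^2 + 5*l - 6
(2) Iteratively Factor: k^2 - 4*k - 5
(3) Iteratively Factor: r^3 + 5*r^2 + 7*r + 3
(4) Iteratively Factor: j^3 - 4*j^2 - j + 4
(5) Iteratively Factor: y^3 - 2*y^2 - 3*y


(1) = (l - 3)*(l^3 - 2*l^2 - l + 2) = (l - 3)*(l - 2)*(l^2 - 1) = (l - 3)*(l - 2)*(l - 1)*(l + 1)
(2) = (k + 1)*(k - 5)
(3) = (r + 1)*(r^2 + 4*r + 3) = (r + 1)^2*(r + 3)
(4) = (j - 4)*(j^2 - 1) = (j - 4)*(j + 1)*(j - 1)
(5) = (y + 1)*(y^2 - 3*y) = (y - 3)*(y + 1)*(y)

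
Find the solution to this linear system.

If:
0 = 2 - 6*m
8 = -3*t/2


Then:
m = 1/3
t = -16/3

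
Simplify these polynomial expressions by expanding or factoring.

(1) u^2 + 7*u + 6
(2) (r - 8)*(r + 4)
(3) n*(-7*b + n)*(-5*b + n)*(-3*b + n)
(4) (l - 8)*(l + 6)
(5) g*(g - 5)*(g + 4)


(1) = (u + 1)*(u + 6)
(2) = r^2 - 4*r - 32
(3) = -105*b^3*n + 71*b^2*n^2 - 15*b*n^3 + n^4
(4) = l^2 - 2*l - 48
(5) = g^3 - g^2 - 20*g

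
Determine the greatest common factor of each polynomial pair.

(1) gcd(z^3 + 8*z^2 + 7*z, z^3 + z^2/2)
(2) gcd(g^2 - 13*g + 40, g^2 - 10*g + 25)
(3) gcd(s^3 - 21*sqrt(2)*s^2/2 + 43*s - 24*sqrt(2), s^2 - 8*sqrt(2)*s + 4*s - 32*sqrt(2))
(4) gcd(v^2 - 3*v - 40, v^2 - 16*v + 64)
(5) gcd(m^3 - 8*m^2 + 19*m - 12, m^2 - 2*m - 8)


(1) = z
(2) = g - 5
(3) = gcd((s - 8*sqrt(2))*(s - 3*sqrt(2)/2)*(s - sqrt(2)), (s + 4)*(s - 8*sqrt(2))) = s - 8*sqrt(2)
(4) = v - 8
(5) = gcd((m - 4)*(m - 3)*(m - 1), (m - 4)*(m + 2)) = m - 4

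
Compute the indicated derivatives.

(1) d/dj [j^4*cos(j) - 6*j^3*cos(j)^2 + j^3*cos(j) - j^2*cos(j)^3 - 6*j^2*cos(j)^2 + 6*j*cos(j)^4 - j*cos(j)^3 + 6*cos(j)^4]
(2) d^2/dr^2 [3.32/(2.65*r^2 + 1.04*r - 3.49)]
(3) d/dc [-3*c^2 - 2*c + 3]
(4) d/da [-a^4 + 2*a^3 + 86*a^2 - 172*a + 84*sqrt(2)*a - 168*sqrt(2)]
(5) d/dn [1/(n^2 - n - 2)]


(1) = -j^4*sin(j) - j^3*sin(j) + 6*j^3*sin(2*j) + 4*j^3*cos(j) + 3*j^2*sin(j)*cos(j)^2 + 6*j^2*sin(2*j) - 18*j^2*cos(j)^2 + 3*j^2*cos(j) - 24*j*sin(j)*cos(j)^3 + 3*j*sin(j)*cos(j)^2 - 2*j*cos(j)^3 - 12*j*cos(j)^2 - 24*sin(j)*cos(j)^3 + 6*cos(j)^4 - cos(j)^3
(2) = (-46.6294*r^2 - 18.29984*r + 3.32*(5.3*r + 1.04)*(10.6*r + 2.08) + 61.41004)/(2.65*r^2 + 1.04*r - 3.49)^3
(3) = -6*c - 2
(4) = -4*a^3 + 6*a^2 + 172*a - 172 + 84*sqrt(2)
(5) = (1 - 2*n)/(-n^2 + n + 2)^2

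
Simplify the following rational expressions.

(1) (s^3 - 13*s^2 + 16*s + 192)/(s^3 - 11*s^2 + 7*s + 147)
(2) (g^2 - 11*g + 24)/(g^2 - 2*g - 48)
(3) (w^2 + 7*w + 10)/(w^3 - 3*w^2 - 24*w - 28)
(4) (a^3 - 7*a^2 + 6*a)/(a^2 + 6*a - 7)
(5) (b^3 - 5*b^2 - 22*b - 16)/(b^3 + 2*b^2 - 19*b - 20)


(1) = (s^2 - 16*s + 64)/(s^2 - 14*s + 49)
(2) = (g - 3)/(g + 6)
(3) = (w + 5)/(w^2 - 5*w - 14)
(4) = (a^2 - 6*a)/(a + 7)
(5) = (b^2 - 6*b - 16)/(b^2 + b - 20)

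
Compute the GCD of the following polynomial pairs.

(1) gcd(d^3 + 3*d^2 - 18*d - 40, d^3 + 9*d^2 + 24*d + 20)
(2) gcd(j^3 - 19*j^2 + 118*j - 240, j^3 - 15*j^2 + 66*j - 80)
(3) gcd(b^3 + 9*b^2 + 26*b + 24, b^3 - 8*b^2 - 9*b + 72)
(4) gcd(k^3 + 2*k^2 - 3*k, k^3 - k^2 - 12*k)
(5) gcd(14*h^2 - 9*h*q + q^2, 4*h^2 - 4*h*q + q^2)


(1) = gcd((d - 4)*(d + 2)*(d + 5), (d + 2)^2*(d + 5)) = d^2 + 7*d + 10
(2) = j^2 - 13*j + 40
(3) = gcd((b + 2)*(b + 3)*(b + 4), (b - 8)*(b - 3)*(b + 3)) = b + 3
(4) = k^2 + 3*k
(5) = gcd((-7*h + q)*(-2*h + q), (-2*h + q)^2) = -2*h + q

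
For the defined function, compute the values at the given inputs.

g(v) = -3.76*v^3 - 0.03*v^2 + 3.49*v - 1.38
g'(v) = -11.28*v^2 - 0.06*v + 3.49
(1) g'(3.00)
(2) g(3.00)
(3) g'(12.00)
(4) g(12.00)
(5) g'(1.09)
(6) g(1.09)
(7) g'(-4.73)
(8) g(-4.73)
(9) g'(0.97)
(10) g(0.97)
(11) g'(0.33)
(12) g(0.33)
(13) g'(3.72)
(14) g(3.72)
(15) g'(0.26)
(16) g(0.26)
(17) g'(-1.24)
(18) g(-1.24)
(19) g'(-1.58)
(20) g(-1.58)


(1) = -98.21
(2) = -92.70
(3) = -1621.55
(4) = -6461.10
(5) = -9.98
(6) = -2.48
(7) = -248.59
(8) = 379.34
(9) = -7.18
(10) = -1.45
(11) = 2.24
(12) = -0.37
(13) = -152.83
(14) = -182.37
(15) = 2.71
(16) = -0.54
(17) = -13.78
(18) = 1.42
(19) = -24.57
(20) = 7.86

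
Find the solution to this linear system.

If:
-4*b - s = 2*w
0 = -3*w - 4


Then:
b = 2/3 - s/4
w = -4/3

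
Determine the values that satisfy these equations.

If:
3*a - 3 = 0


Then:
a = 1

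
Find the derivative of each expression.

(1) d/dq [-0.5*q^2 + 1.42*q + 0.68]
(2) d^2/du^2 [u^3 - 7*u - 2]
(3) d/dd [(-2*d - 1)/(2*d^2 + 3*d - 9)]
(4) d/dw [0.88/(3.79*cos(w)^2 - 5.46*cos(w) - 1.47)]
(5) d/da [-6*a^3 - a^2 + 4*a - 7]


(1) = 1.42 - 1.0*q
(2) = 6*u
(3) = (4*d^2 + 4*d + 21)/(4*d^4 + 12*d^3 - 27*d^2 - 54*d + 81)
(4) = (6.6704*cos(w) - 4.8048)*sin(w)/(-3.79*cos(w)^2 + 5.46*cos(w) + 1.47)^2
(5) = -18*a^2 - 2*a + 4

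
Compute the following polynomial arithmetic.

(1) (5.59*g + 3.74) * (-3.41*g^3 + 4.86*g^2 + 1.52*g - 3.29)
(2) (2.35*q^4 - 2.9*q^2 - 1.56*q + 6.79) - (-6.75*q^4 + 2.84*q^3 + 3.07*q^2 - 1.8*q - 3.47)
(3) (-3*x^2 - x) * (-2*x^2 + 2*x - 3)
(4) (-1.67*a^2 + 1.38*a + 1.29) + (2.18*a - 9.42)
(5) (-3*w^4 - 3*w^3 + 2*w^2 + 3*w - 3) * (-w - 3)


(1) = -19.0619*g^4 + 14.414*g^3 + 26.6732*g^2 - 12.7063*g - 12.3046
(2) = 9.1*q^4 - 2.84*q^3 - 5.97*q^2 + 0.24*q + 10.26
(3) = 6*x^4 - 4*x^3 + 7*x^2 + 3*x
(4) = -1.67*a^2 + 3.56*a - 8.13
(5) = 3*w^5 + 12*w^4 + 7*w^3 - 9*w^2 - 6*w + 9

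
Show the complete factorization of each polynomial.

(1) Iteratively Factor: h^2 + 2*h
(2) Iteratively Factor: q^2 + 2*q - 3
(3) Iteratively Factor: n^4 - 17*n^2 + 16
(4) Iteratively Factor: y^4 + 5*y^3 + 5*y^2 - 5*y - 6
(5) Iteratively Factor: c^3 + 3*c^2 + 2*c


(1) = (h + 2)*(h)
(2) = (q - 1)*(q + 3)
(3) = (n + 4)*(n^3 - 4*n^2 - n + 4) = (n + 1)*(n + 4)*(n^2 - 5*n + 4) = (n - 4)*(n + 1)*(n + 4)*(n - 1)
(4) = (y + 3)*(y^3 + 2*y^2 - y - 2) = (y - 1)*(y + 3)*(y^2 + 3*y + 2) = (y - 1)*(y + 2)*(y + 3)*(y + 1)
(5) = (c + 1)*(c^2 + 2*c) = c*(c + 1)*(c + 2)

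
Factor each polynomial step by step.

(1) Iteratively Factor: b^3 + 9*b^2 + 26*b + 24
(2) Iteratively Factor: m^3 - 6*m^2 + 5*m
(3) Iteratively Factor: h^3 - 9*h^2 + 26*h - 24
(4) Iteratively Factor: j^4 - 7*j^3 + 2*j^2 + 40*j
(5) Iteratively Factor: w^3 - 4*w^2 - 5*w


(1) = (b + 2)*(b^2 + 7*b + 12) = (b + 2)*(b + 4)*(b + 3)
(2) = (m - 5)*(m^2 - m) = m*(m - 5)*(m - 1)
(3) = (h - 4)*(h^2 - 5*h + 6) = (h - 4)*(h - 3)*(h - 2)
(4) = (j - 4)*(j^3 - 3*j^2 - 10*j) = (j - 4)*(j + 2)*(j^2 - 5*j) = j*(j - 4)*(j + 2)*(j - 5)
(5) = (w - 5)*(w^2 + w) = w*(w - 5)*(w + 1)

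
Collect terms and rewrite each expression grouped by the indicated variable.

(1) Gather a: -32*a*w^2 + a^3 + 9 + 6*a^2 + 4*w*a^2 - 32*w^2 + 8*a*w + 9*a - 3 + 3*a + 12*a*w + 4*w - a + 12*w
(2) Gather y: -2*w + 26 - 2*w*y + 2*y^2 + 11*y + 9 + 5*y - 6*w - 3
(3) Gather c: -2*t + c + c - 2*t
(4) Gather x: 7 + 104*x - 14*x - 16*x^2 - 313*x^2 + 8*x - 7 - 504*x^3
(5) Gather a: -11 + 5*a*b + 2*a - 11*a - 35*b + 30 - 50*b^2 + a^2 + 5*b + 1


(1) = a^3 + a^2*(4*w + 6) + a*(-32*w^2 + 20*w + 11) - 32*w^2 + 16*w + 6
(2) = -8*w + 2*y^2 + y*(16 - 2*w) + 32
(3) = 2*c - 4*t
(4) = -504*x^3 - 329*x^2 + 98*x
(5) = a^2 + a*(5*b - 9) - 50*b^2 - 30*b + 20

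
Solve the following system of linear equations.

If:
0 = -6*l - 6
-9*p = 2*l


Then:
l = -1
p = 2/9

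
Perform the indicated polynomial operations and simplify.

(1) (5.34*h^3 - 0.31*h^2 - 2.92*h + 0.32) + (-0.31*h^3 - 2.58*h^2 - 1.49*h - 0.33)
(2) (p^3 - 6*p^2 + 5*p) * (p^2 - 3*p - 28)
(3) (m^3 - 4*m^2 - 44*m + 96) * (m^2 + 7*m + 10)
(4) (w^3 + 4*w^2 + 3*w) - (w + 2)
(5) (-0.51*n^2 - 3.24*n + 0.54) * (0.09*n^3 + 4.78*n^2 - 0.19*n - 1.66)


(1) = 5.03*h^3 - 2.89*h^2 - 4.41*h - 0.01
(2) = p^5 - 9*p^4 - 5*p^3 + 153*p^2 - 140*p
(3) = m^5 + 3*m^4 - 62*m^3 - 252*m^2 + 232*m + 960
(4) = w^3 + 4*w^2 + 2*w - 2
(5) = -0.0459*n^5 - 2.7294*n^4 - 15.3417*n^3 + 4.0434*n^2 + 5.2758*n - 0.8964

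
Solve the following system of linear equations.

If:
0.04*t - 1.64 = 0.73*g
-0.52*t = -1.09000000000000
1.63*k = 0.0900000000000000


Then:
g = -2.13
k = 0.06
t = 2.10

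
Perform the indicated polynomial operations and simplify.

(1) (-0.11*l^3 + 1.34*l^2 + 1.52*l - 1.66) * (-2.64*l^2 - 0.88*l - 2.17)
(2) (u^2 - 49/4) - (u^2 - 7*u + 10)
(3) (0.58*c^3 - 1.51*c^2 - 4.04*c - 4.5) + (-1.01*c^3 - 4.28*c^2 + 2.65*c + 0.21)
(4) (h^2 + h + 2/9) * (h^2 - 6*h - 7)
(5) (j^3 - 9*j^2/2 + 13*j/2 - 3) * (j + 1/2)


(1) = 0.2904*l^5 - 3.4408*l^4 - 4.9533*l^3 + 0.137*l^2 - 1.8376*l + 3.6022
(2) = 7*u - 89/4
(3) = -0.43*c^3 - 5.79*c^2 - 1.39*c - 4.29
(4) = h^4 - 5*h^3 - 115*h^2/9 - 25*h/3 - 14/9
(5) = j^4 - 4*j^3 + 17*j^2/4 + j/4 - 3/2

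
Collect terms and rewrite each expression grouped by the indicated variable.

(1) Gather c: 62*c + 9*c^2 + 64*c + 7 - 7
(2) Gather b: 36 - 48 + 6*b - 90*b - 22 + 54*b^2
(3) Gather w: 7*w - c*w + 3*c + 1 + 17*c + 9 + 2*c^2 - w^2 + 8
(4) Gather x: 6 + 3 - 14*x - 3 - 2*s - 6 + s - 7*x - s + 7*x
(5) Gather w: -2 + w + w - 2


(1) = 9*c^2 + 126*c
(2) = 54*b^2 - 84*b - 34
(3) = 2*c^2 + 20*c - w^2 + w*(7 - c) + 18
(4) = -2*s - 14*x
(5) = 2*w - 4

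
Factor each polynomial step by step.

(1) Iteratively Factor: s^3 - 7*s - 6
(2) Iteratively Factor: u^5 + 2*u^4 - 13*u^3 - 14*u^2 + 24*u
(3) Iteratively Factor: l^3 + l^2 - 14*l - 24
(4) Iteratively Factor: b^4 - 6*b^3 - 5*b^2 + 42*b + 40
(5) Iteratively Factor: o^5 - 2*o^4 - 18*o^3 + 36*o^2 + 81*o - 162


(1) = (s - 3)*(s^2 + 3*s + 2) = (s - 3)*(s + 2)*(s + 1)
(2) = (u - 3)*(u^4 + 5*u^3 + 2*u^2 - 8*u) = (u - 3)*(u + 2)*(u^3 + 3*u^2 - 4*u) = (u - 3)*(u - 1)*(u + 2)*(u^2 + 4*u) = u*(u - 3)*(u - 1)*(u + 2)*(u + 4)
(3) = (l + 3)*(l^2 - 2*l - 8) = (l - 4)*(l + 3)*(l + 2)
(4) = (b - 4)*(b^3 - 2*b^2 - 13*b - 10) = (b - 5)*(b - 4)*(b^2 + 3*b + 2) = (b - 5)*(b - 4)*(b + 1)*(b + 2)
(5) = (o - 2)*(o^4 - 18*o^2 + 81) = (o - 2)*(o + 3)*(o^3 - 3*o^2 - 9*o + 27) = (o - 2)*(o + 3)^2*(o^2 - 6*o + 9) = (o - 3)*(o - 2)*(o + 3)^2*(o - 3)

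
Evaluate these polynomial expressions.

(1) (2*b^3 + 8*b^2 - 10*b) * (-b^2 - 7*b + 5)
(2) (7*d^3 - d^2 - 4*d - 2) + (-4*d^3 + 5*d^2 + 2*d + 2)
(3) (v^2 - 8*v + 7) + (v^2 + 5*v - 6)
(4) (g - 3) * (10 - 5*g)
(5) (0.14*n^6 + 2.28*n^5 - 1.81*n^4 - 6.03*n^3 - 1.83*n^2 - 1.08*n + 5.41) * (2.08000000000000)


(1) = -2*b^5 - 22*b^4 - 36*b^3 + 110*b^2 - 50*b
(2) = 3*d^3 + 4*d^2 - 2*d
(3) = 2*v^2 - 3*v + 1
(4) = -5*g^2 + 25*g - 30
(5) = 0.2912*n^6 + 4.7424*n^5 - 3.7648*n^4 - 12.5424*n^3 - 3.8064*n^2 - 2.2464*n + 11.2528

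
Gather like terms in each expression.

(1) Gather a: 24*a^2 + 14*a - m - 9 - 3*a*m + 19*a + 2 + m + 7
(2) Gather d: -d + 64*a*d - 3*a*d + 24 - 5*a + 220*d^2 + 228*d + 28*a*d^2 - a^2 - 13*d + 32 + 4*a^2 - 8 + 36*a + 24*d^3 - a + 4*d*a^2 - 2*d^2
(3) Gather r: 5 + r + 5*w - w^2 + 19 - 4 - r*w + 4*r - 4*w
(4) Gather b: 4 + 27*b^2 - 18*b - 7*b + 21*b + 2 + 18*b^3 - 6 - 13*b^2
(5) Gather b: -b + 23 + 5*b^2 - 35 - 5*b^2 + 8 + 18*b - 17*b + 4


(1) = 24*a^2 + a*(33 - 3*m)
(2) = 3*a^2 + 30*a + 24*d^3 + d^2*(28*a + 218) + d*(4*a^2 + 61*a + 214) + 48
(3) = r*(5 - w) - w^2 + w + 20
(4) = 18*b^3 + 14*b^2 - 4*b
(5) = 0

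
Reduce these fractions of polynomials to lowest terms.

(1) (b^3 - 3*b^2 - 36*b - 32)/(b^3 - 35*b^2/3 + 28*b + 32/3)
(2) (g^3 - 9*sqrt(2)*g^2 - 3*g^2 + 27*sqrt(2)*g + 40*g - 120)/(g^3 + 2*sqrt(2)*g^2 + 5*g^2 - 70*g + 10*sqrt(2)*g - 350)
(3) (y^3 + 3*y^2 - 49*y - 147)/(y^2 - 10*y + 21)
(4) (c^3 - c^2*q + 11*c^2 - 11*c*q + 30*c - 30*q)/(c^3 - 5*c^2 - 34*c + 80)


(1) = (3*b^2 + 15*b + 12)/(3*b^2 - 11*b - 4)
(2) = (g^2 + g*(-4*sqrt(2) - 3) + 12*sqrt(2))/(g^2 + g*(5 + 7*sqrt(2)) + 35*sqrt(2))
(3) = (y^2 + 10*y + 21)/(y - 3)
(4) = (c^2 - c*q + 6*c - 6*q)/(c^2 - 10*c + 16)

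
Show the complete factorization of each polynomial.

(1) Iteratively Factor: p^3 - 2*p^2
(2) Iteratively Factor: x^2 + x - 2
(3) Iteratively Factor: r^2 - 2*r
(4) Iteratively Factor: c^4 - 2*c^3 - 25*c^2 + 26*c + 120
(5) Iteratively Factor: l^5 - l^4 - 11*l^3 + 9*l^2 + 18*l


(1) = (p)*(p^2 - 2*p) = p^2*(p - 2)
(2) = (x + 2)*(x - 1)
(3) = (r - 2)*(r)
(4) = (c + 4)*(c^3 - 6*c^2 - c + 30) = (c - 3)*(c + 4)*(c^2 - 3*c - 10) = (c - 5)*(c - 3)*(c + 4)*(c + 2)
(5) = (l + 1)*(l^4 - 2*l^3 - 9*l^2 + 18*l) = l*(l + 1)*(l^3 - 2*l^2 - 9*l + 18) = l*(l + 1)*(l + 3)*(l^2 - 5*l + 6) = l*(l - 2)*(l + 1)*(l + 3)*(l - 3)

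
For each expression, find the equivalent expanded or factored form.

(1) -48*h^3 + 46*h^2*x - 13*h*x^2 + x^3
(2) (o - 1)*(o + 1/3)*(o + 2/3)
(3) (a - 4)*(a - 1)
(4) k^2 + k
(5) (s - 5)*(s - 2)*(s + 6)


(1) = (-8*h + x)*(-3*h + x)*(-2*h + x)
(2) = o^3 - 7*o/9 - 2/9
(3) = a^2 - 5*a + 4
(4) = k*(k + 1)
(5) = s^3 - s^2 - 32*s + 60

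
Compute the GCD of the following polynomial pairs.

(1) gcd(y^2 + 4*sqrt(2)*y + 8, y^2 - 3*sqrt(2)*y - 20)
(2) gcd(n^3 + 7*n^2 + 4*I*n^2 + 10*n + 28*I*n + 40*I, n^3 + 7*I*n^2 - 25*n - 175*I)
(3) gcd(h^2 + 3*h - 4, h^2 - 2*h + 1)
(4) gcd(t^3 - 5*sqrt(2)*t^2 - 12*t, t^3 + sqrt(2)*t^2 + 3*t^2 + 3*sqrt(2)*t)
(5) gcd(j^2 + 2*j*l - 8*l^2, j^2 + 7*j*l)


(1) = y + 2*sqrt(2)
(2) = gcd((n + 2)*(n + 5)*(n + 4*I), (n - 5)*(n + 5)*(n + 7*I)) = n + 5
(3) = h - 1
(4) = t^2 + sqrt(2)*t
(5) = gcd((j - 2*l)*(j + 4*l), j*(j + 7*l)) = 1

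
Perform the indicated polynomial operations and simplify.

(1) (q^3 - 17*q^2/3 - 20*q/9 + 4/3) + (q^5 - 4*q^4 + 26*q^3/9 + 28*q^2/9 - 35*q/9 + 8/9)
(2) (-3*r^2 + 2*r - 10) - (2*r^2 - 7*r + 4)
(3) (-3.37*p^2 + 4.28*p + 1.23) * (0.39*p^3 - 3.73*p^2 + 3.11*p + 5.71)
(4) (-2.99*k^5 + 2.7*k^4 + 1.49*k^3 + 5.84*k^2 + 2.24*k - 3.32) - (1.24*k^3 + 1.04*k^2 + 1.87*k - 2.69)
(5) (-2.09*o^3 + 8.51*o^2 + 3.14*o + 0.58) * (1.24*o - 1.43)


(1) = q^5 - 4*q^4 + 35*q^3/9 - 23*q^2/9 - 55*q/9 + 20/9
(2) = -5*r^2 + 9*r - 14
(3) = -1.3143*p^5 + 14.2393*p^4 - 25.9654*p^3 - 10.5198*p^2 + 28.2641*p + 7.0233
(4) = -2.99*k^5 + 2.7*k^4 + 0.25*k^3 + 4.8*k^2 + 0.37*k - 0.63
(5) = -2.5916*o^4 + 13.5411*o^3 - 8.2757*o^2 - 3.771*o - 0.8294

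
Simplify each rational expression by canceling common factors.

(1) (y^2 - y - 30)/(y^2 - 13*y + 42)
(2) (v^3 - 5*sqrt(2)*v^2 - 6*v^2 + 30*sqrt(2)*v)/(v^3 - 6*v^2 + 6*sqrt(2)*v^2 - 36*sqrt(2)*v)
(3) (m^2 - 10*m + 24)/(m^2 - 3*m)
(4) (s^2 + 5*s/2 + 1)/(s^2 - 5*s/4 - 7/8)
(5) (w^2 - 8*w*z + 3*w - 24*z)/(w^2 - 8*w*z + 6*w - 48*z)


(1) = (y + 5)/(y - 7)
(2) = (v - 5*sqrt(2))/(v + 6*sqrt(2))
(3) = (m^2 - 10*m + 24)/(m^2 - 3*m)
(4) = (4*s + 8)/(4*s - 7)
(5) = (w + 3)/(w + 6)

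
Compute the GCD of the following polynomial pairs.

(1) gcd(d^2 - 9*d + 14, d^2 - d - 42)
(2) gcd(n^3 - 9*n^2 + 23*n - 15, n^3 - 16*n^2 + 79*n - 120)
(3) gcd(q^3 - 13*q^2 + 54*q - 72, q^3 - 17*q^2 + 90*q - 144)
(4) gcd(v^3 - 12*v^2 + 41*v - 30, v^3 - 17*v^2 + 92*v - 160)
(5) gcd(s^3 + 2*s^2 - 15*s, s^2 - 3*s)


(1) = gcd((d - 7)*(d - 2), (d - 7)*(d + 6)) = d - 7
(2) = gcd((n - 5)*(n - 3)*(n - 1), (n - 8)*(n - 5)*(n - 3)) = n^2 - 8*n + 15
(3) = gcd((q - 6)*(q - 4)*(q - 3), (q - 8)*(q - 6)*(q - 3)) = q^2 - 9*q + 18
(4) = gcd((v - 6)*(v - 5)*(v - 1), (v - 8)*(v - 5)*(v - 4)) = v - 5
(5) = s^2 - 3*s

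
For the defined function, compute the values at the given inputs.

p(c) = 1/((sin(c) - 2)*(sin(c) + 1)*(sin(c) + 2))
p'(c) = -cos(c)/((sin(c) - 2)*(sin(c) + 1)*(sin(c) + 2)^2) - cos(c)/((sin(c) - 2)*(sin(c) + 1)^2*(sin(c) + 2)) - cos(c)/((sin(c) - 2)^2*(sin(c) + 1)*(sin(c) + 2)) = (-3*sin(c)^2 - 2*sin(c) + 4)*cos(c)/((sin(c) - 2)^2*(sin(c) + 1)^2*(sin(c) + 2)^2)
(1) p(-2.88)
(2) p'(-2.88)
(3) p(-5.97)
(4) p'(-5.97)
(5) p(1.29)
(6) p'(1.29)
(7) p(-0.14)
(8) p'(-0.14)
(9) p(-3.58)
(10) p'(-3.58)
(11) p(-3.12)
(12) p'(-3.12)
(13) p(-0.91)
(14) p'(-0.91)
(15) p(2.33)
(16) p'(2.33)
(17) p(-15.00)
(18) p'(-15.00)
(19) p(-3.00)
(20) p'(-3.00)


(1) = -0.34
(2) = -0.49
(3) = -0.20
(4) = 0.11
(5) = -0.17
(6) = -0.01
(7) = -0.29
(8) = 0.36
(9) = -0.18
(10) = -0.08
(11) = -0.26
(12) = -0.26
(13) = -1.41
(14) = 4.51
(15) = -0.17
(16) = -0.02
(17) = -0.80
(18) = -1.96
(19) = -0.29
(20) = -0.36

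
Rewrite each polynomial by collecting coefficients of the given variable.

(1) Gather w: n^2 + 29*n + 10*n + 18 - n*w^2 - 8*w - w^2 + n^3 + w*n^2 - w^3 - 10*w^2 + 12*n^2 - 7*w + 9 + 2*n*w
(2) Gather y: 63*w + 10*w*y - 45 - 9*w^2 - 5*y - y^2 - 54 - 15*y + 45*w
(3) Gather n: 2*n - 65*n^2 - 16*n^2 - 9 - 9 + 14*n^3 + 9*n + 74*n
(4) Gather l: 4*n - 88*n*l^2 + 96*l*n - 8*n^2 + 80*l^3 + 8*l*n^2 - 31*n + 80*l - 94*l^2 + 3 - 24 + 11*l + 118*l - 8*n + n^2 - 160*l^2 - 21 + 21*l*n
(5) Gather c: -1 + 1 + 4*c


(1) = n^3 + 13*n^2 + 39*n - w^3 + w^2*(-n - 11) + w*(n^2 + 2*n - 15) + 27
(2) = -9*w^2 + 108*w - y^2 + y*(10*w - 20) - 99
(3) = 14*n^3 - 81*n^2 + 85*n - 18
(4) = 80*l^3 + l^2*(-88*n - 254) + l*(8*n^2 + 117*n + 209) - 7*n^2 - 35*n - 42
(5) = 4*c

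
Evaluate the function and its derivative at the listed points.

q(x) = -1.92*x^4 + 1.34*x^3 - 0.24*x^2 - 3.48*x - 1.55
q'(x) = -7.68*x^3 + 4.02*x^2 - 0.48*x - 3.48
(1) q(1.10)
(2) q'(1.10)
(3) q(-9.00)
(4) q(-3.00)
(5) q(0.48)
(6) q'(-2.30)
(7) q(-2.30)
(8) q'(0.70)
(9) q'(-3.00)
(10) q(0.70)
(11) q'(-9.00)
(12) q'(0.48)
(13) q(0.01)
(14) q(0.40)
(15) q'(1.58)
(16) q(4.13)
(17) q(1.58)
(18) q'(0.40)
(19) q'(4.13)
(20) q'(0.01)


(1) = -6.70
(2) = -9.37
(3) = -13563.65
(4) = -184.97
(5) = -3.23
(6) = 112.33
(7) = -64.85
(8) = -4.48
(9) = 241.50
(10) = -4.10
(11) = 5925.18
(12) = -3.63
(13) = -1.58
(14) = -2.94
(15) = -24.50
(16) = -484.22
(17) = -14.33
(18) = -3.52
(19) = -477.91
(20) = -3.48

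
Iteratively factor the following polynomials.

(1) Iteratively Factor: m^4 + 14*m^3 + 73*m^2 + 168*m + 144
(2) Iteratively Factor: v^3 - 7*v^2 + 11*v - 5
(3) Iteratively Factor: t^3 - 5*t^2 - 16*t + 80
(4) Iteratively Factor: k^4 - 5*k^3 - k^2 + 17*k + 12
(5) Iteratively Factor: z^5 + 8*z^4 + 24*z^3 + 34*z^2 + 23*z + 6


(1) = (m + 3)*(m^3 + 11*m^2 + 40*m + 48) = (m + 3)*(m + 4)*(m^2 + 7*m + 12) = (m + 3)*(m + 4)^2*(m + 3)
(2) = (v - 1)*(v^2 - 6*v + 5) = (v - 5)*(v - 1)*(v - 1)
(3) = (t - 4)*(t^2 - t - 20) = (t - 5)*(t - 4)*(t + 4)
(4) = (k - 4)*(k^3 - k^2 - 5*k - 3) = (k - 4)*(k + 1)*(k^2 - 2*k - 3) = (k - 4)*(k - 3)*(k + 1)*(k + 1)
(5) = (z + 2)*(z^4 + 6*z^3 + 12*z^2 + 10*z + 3) = (z + 2)*(z + 3)*(z^3 + 3*z^2 + 3*z + 1) = (z + 1)*(z + 2)*(z + 3)*(z^2 + 2*z + 1) = (z + 1)^2*(z + 2)*(z + 3)*(z + 1)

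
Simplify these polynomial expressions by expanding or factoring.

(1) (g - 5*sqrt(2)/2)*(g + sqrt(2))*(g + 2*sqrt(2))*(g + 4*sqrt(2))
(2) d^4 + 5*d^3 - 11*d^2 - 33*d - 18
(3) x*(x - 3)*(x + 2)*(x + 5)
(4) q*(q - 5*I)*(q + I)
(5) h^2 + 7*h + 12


(1) = g^4 + 9*sqrt(2)*g^3/2 - 7*g^2 - 54*sqrt(2)*g - 80
(2) = (d - 3)*(d + 1)^2*(d + 6)
(3) = x^4 + 4*x^3 - 11*x^2 - 30*x
(4) = q^3 - 4*I*q^2 + 5*q
(5) = (h + 3)*(h + 4)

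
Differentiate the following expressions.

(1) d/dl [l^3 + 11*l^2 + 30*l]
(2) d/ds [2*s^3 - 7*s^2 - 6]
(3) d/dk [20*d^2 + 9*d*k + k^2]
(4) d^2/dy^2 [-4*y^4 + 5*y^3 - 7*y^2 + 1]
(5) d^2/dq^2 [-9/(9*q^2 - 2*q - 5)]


(1) = 3*l^2 + 22*l + 30
(2) = 2*s*(3*s - 7)
(3) = 9*d + 2*k
(4) = -48*y^2 + 30*y - 14
(5) = 18*(-81*q^2 + 18*q + 4*(9*q - 1)^2 + 45)/(-9*q^2 + 2*q + 5)^3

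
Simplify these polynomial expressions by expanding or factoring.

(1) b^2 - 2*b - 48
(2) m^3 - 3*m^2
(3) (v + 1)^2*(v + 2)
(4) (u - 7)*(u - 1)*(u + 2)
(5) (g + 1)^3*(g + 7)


(1) = (b - 8)*(b + 6)
(2) = m^2*(m - 3)
(3) = v^3 + 4*v^2 + 5*v + 2
(4) = u^3 - 6*u^2 - 9*u + 14
(5) = g^4 + 10*g^3 + 24*g^2 + 22*g + 7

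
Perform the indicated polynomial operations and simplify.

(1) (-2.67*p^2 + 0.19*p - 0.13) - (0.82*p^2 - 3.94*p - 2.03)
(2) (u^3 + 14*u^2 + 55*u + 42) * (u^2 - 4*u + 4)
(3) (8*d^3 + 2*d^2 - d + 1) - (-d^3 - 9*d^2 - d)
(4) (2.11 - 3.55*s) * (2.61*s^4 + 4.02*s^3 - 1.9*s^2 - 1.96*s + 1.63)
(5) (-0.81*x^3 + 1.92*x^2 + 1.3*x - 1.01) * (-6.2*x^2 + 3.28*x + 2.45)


(1) = -3.49*p^2 + 4.13*p + 1.9
(2) = u^5 + 10*u^4 + 3*u^3 - 122*u^2 + 52*u + 168
(3) = 9*d^3 + 11*d^2 + 1
(4) = -9.2655*s^5 - 8.7639*s^4 + 15.2272*s^3 + 2.949*s^2 - 9.9221*s + 3.4393
(5) = 5.022*x^5 - 14.5608*x^4 - 3.7469*x^3 + 15.23*x^2 - 0.1278*x - 2.4745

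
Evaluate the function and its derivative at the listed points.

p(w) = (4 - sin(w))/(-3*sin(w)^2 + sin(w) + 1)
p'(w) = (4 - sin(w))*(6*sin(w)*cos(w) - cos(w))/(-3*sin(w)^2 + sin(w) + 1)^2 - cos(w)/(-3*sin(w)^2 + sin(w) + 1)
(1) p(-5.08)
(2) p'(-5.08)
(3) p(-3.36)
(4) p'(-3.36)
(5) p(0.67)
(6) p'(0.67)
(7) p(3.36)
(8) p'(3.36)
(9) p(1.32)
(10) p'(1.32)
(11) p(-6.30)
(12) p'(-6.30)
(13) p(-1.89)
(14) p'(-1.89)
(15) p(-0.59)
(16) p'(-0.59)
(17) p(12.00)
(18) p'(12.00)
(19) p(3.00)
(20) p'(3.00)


(1) = -4.51
(2) = 11.51
(3) = 3.52
(4) = -0.05
(5) = 7.28
(6) = 31.83
(7) = 6.56
(8) = 24.46
(9) = -3.58
(10) = 5.35
(11) = 4.09
(12) = -5.60
(13) = -1.86
(14) = 1.36
(15) = -9.40
(16) = -68.12
(17) = -11.33
(18) = -98.69
(19) = 3.57
(20) = 1.42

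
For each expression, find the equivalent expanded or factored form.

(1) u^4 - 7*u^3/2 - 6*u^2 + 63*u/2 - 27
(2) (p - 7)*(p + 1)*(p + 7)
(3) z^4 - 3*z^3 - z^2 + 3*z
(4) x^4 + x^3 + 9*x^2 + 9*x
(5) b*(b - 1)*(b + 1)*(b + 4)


(1) = (u - 3)*(u - 2)*(u - 3/2)*(u + 3)
(2) = p^3 + p^2 - 49*p - 49
(3) = z*(z - 3)*(z - 1)*(z + 1)
(4) = x*(x + 1)*(x - 3*I)*(x + 3*I)
(5) = b^4 + 4*b^3 - b^2 - 4*b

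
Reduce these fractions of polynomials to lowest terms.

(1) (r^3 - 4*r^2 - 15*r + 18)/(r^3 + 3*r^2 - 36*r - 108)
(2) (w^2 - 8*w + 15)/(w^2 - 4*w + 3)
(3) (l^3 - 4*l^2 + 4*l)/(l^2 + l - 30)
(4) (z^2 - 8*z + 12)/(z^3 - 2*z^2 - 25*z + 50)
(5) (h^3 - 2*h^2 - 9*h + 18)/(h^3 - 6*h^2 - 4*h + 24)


(1) = (r - 1)/(r + 6)
(2) = (w - 5)/(w - 1)
(3) = (l^3 - 4*l^2 + 4*l)/(l^2 + l - 30)
(4) = (z - 6)/(z^2 - 25)
(5) = (h^2 - 9)/(h^2 - 4*h - 12)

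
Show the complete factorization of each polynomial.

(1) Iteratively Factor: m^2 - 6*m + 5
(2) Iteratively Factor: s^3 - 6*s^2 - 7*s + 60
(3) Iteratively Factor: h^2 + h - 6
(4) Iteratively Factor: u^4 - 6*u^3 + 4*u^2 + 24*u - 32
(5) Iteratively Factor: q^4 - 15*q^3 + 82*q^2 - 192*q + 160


(1) = (m - 5)*(m - 1)
(2) = (s - 4)*(s^2 - 2*s - 15) = (s - 5)*(s - 4)*(s + 3)
(3) = (h + 3)*(h - 2)
(4) = (u - 2)*(u^3 - 4*u^2 - 4*u + 16) = (u - 4)*(u - 2)*(u^2 - 4) = (u - 4)*(u - 2)*(u + 2)*(u - 2)
(5) = (q - 4)*(q^3 - 11*q^2 + 38*q - 40) = (q - 4)^2*(q^2 - 7*q + 10) = (q - 5)*(q - 4)^2*(q - 2)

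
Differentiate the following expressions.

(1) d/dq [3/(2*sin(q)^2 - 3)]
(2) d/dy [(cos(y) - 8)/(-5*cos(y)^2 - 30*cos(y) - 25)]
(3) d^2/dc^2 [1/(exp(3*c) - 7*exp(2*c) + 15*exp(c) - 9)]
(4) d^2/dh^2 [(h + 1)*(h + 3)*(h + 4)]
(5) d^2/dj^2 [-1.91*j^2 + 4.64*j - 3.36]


(1) = -6*sin(2*q)/(cos(2*q) + 2)^2
(2) = (sin(y)^2 + 16*cos(y) + 52)*sin(y)/(5*(cos(y)^2 + 6*cos(y) + 5)^2)
(3) = (9*exp(3*c) - 23*exp(2*c) + 7*exp(c) + 15)*exp(c)/(exp(7*c) - 15*exp(6*c) + 93*exp(5*c) - 307*exp(4*c) + 579*exp(3*c) - 621*exp(2*c) + 351*exp(c) - 81)
(4) = 6*h + 16
(5) = -3.82000000000000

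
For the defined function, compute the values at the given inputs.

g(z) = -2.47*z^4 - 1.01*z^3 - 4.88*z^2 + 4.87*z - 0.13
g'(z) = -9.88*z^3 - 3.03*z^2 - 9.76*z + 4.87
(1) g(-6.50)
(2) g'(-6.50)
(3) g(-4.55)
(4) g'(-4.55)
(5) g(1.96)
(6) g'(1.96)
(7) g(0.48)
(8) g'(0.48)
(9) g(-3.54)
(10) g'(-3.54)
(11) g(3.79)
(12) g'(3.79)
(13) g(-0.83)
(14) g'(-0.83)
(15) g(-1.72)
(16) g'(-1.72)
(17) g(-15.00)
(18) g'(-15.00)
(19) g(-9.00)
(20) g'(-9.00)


(1) = -4369.70
(2) = 2653.59
(3) = -1086.80
(4) = 917.21
(5) = -53.39
(6) = -100.29
(7) = 0.84
(8) = -1.61
(9) = -421.61
(10) = 439.74
(11) = -616.38
(12) = -613.51
(13) = -8.13
(14) = 16.53
(15) = -39.42
(16) = 62.97
(17) = -122806.18
(18) = 32814.52
(19) = -15908.62
(20) = 7049.80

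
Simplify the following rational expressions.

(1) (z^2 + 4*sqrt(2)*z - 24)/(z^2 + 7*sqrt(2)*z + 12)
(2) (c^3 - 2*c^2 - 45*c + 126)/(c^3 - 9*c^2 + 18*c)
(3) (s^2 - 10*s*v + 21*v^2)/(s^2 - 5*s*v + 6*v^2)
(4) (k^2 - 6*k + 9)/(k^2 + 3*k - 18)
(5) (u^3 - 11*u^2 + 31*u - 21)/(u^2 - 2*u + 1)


(1) = (z - 2*sqrt(2))/(z + sqrt(2))
(2) = (c + 7)/c
(3) = (s - 7*v)/(s - 2*v)
(4) = (k - 3)/(k + 6)
(5) = (u^2 - 10*u + 21)/(u - 1)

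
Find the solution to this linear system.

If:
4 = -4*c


Then:
c = -1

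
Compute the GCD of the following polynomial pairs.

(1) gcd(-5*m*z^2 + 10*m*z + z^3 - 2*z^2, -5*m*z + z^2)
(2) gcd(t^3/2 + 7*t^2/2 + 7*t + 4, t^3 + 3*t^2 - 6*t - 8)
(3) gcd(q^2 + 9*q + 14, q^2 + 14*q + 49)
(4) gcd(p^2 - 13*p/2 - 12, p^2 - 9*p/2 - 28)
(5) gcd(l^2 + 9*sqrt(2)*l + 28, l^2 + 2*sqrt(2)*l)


(1) = -5*m*z + z^2
(2) = gcd((t/2 + 1/2)*(t + 2)*(t + 4), (t - 2)*(t + 1)*(t + 4)) = t^2 + 5*t + 4
(3) = q + 7
(4) = p - 8
(5) = l + 2*sqrt(2)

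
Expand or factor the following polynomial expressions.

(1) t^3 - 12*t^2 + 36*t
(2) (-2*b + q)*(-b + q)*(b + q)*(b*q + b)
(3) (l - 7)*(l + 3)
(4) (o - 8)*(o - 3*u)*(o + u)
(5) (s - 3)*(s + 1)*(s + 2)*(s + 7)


(1) = t*(t - 6)^2
(2) = 2*b^4*q + 2*b^4 - b^3*q^2 - b^3*q - 2*b^2*q^3 - 2*b^2*q^2 + b*q^4 + b*q^3
(3) = l^2 - 4*l - 21
(4) = o^3 - 2*o^2*u - 8*o^2 - 3*o*u^2 + 16*o*u + 24*u^2
(5) = s^4 + 7*s^3 - 7*s^2 - 55*s - 42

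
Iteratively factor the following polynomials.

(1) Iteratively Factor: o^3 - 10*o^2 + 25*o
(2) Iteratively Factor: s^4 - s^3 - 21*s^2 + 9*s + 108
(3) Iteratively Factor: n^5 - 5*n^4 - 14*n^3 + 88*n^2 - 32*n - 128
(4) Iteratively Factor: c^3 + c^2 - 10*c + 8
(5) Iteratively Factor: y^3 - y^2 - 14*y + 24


(1) = (o - 5)*(o^2 - 5*o) = o*(o - 5)*(o - 5)
(2) = (s + 3)*(s^3 - 4*s^2 - 9*s + 36) = (s - 3)*(s + 3)*(s^2 - s - 12) = (s - 4)*(s - 3)*(s + 3)*(s + 3)
(3) = (n - 4)*(n^4 - n^3 - 18*n^2 + 16*n + 32) = (n - 4)*(n + 1)*(n^3 - 2*n^2 - 16*n + 32) = (n - 4)^2*(n + 1)*(n^2 + 2*n - 8) = (n - 4)^2*(n + 1)*(n + 4)*(n - 2)
(4) = (c - 1)*(c^2 + 2*c - 8) = (c - 1)*(c + 4)*(c - 2)
(5) = (y - 3)*(y^2 + 2*y - 8) = (y - 3)*(y + 4)*(y - 2)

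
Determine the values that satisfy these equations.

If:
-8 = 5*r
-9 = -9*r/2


Then:
No Solution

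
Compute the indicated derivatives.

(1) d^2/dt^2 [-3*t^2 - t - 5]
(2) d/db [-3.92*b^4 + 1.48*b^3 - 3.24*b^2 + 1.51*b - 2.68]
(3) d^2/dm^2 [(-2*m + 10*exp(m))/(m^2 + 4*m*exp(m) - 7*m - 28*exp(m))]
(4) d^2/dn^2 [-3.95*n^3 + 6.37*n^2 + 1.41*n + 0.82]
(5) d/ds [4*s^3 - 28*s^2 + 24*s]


(1) = -6
(2) = -15.68*b^3 + 4.44*b^2 - 6.48*b + 1.51
(3) = 2*(-2*(m - 5*exp(m))*(4*m*exp(m) + 2*m - 24*exp(m) - 7)^2 + 2*((m - 5*exp(m))*(2*m*exp(m) - 10*exp(m) + 1) - (5*exp(m) - 1)*(4*m*exp(m) + 2*m - 24*exp(m) - 7))*(m^2 + 4*m*exp(m) - 7*m - 28*exp(m)) + 5*(m^2 + 4*m*exp(m) - 7*m - 28*exp(m))^2*exp(m))/(m^2 + 4*m*exp(m) - 7*m - 28*exp(m))^3
(4) = 12.74 - 23.7*n
(5) = 12*s^2 - 56*s + 24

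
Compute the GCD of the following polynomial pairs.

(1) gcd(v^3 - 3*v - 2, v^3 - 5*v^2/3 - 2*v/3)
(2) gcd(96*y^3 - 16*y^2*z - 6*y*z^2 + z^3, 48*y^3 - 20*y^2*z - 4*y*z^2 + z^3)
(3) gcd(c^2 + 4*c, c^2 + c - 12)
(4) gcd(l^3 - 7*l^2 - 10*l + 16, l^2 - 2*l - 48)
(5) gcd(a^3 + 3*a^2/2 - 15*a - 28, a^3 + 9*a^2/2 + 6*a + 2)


(1) = gcd((v - 2)*(v + 1)^2, v*(v - 2)*(v + 1/3)) = v - 2
(2) = gcd((-6*y + z)*(-4*y + z)*(4*y + z), (-6*y + z)*(-2*y + z)*(4*y + z)) = 24*y^2 + 2*y*z - z^2
(3) = gcd(c*(c + 4), (c - 3)*(c + 4)) = c + 4
(4) = gcd((l - 8)*(l - 1)*(l + 2), (l - 8)*(l + 6)) = l - 8
(5) = gcd((a - 4)*(a + 2)*(a + 7/2), (a + 1/2)*(a + 2)^2) = a + 2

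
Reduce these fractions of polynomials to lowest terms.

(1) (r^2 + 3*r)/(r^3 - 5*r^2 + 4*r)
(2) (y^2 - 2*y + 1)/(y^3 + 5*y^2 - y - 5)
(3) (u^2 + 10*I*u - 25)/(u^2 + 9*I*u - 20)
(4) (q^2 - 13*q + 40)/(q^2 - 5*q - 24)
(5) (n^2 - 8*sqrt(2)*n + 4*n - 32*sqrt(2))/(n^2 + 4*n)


(1) = (r + 3)/(r^2 - 5*r + 4)
(2) = (y - 1)/(y^2 + 6*y + 5)
(3) = (u + 5*I)/(u + 4*I)
(4) = (q - 5)/(q + 3)
(5) = (n - 8*sqrt(2))/n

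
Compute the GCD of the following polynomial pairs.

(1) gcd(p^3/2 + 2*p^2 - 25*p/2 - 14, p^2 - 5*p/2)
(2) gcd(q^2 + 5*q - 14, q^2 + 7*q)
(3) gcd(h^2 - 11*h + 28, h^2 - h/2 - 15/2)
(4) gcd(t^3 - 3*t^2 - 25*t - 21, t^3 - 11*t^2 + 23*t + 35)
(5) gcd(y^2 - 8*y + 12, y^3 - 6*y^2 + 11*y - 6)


(1) = 1
(2) = q + 7
(3) = gcd((h - 7)*(h - 4), (h - 3)*(h + 5/2)) = 1
(4) = gcd((t - 7)*(t + 1)*(t + 3), (t - 7)*(t - 5)*(t + 1)) = t^2 - 6*t - 7
(5) = gcd((y - 6)*(y - 2), (y - 3)*(y - 2)*(y - 1)) = y - 2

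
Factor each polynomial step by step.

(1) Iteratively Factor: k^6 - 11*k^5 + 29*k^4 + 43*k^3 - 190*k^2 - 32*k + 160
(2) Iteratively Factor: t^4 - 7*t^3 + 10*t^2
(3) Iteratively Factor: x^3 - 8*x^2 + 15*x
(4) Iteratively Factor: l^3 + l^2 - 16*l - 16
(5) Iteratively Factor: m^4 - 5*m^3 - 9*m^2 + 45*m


(1) = (k - 4)*(k^5 - 7*k^4 + k^3 + 47*k^2 - 2*k - 40) = (k - 5)*(k - 4)*(k^4 - 2*k^3 - 9*k^2 + 2*k + 8) = (k - 5)*(k - 4)*(k + 2)*(k^3 - 4*k^2 - k + 4) = (k - 5)*(k - 4)*(k - 1)*(k + 2)*(k^2 - 3*k - 4) = (k - 5)*(k - 4)*(k - 1)*(k + 1)*(k + 2)*(k - 4)
(2) = (t)*(t^3 - 7*t^2 + 10*t) = t^2*(t^2 - 7*t + 10) = t^2*(t - 2)*(t - 5)
(3) = (x - 3)*(x^2 - 5*x) = x*(x - 3)*(x - 5)
(4) = (l + 1)*(l^2 - 16) = (l + 1)*(l + 4)*(l - 4)
(5) = (m - 5)*(m^3 - 9*m) = (m - 5)*(m + 3)*(m^2 - 3*m) = m*(m - 5)*(m + 3)*(m - 3)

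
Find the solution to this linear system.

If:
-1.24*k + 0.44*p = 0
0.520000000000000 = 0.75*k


Then:
k = 0.69
p = 1.95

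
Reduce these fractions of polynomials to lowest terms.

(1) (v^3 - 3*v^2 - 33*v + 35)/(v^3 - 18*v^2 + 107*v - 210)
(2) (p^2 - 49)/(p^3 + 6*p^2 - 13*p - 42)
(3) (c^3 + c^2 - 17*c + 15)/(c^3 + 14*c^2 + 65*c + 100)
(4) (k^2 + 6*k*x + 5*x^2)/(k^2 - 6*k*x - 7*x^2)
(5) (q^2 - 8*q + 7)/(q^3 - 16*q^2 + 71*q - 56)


(1) = (v^2 + 4*v - 5)/(v^2 - 11*v + 30)
(2) = (p - 7)/(p^2 - p - 6)
(3) = (c^2 - 4*c + 3)/(c^2 + 9*c + 20)
(4) = (-k - 5*x)/(-k + 7*x)
(5) = 1/(q - 8)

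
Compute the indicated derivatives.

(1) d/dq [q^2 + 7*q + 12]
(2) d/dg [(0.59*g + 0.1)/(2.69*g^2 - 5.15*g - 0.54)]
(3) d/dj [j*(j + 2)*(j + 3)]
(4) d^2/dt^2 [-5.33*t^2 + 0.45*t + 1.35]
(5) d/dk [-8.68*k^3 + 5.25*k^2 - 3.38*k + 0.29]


(1) = 2*q + 7
(2) = (-1.5871*g^2 - 0.538*g + 0.1964)/(7.2361*g^4 - 27.707*g^3 + 23.6173*g^2 + 5.562*g + 0.2916)
(3) = 3*j^2 + 10*j + 6
(4) = -10.6600000000000
(5) = -26.04*k^2 + 10.5*k - 3.38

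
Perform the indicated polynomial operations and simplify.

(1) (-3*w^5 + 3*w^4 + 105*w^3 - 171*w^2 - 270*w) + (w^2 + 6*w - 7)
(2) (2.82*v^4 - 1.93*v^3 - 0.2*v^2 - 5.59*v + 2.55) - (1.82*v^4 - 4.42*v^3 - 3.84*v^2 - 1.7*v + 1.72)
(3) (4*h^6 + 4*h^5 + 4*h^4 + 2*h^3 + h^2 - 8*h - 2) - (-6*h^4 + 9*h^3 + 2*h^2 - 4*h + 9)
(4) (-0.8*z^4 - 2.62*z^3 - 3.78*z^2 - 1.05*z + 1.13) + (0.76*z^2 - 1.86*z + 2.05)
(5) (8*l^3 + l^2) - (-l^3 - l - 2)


(1) = -3*w^5 + 3*w^4 + 105*w^3 - 170*w^2 - 264*w - 7
(2) = 1.0*v^4 + 2.49*v^3 + 3.64*v^2 - 3.89*v + 0.83
(3) = 4*h^6 + 4*h^5 + 10*h^4 - 7*h^3 - h^2 - 4*h - 11
(4) = -0.8*z^4 - 2.62*z^3 - 3.02*z^2 - 2.91*z + 3.18
(5) = 9*l^3 + l^2 + l + 2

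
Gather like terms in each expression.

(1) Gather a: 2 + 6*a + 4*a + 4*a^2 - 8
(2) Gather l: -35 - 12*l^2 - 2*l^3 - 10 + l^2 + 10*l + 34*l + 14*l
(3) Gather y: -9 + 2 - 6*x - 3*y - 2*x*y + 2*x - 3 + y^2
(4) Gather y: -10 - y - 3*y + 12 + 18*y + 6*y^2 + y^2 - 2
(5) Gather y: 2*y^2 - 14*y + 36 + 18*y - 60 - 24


(1) = 4*a^2 + 10*a - 6
(2) = -2*l^3 - 11*l^2 + 58*l - 45
(3) = -4*x + y^2 + y*(-2*x - 3) - 10
(4) = 7*y^2 + 14*y
(5) = 2*y^2 + 4*y - 48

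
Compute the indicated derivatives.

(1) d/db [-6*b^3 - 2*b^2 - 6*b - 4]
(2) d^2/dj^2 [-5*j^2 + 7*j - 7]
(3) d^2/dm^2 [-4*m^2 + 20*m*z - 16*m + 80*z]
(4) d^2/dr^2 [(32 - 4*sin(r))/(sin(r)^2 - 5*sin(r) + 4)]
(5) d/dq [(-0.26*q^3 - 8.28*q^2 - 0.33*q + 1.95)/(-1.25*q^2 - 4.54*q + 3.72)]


(1) = -18*b^2 - 4*b - 6
(2) = -10
(3) = -8
(4) = 4*(sin(r)^4 - 26*sin(r)^3 + 68*sin(r)^2 + 64*sin(r) - 296)/((sin(r) - 4)^3*(sin(r) - 1)^2)
(5) = (0.325*q^4 + 2.3608*q^3 + 34.2771*q^2 - 56.7282*q + 7.6254)/(1.5625*q^4 + 11.35*q^3 + 11.3116*q^2 - 33.7776*q + 13.8384)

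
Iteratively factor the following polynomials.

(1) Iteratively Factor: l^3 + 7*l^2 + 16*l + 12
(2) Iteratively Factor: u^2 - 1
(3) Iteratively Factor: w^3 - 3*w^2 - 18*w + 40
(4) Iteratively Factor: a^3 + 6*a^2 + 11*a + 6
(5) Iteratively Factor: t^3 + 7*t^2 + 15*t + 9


(1) = (l + 2)*(l^2 + 5*l + 6) = (l + 2)^2*(l + 3)
(2) = (u + 1)*(u - 1)
(3) = (w - 5)*(w^2 + 2*w - 8) = (w - 5)*(w - 2)*(w + 4)
(4) = (a + 1)*(a^2 + 5*a + 6) = (a + 1)*(a + 3)*(a + 2)
(5) = (t + 1)*(t^2 + 6*t + 9) = (t + 1)*(t + 3)*(t + 3)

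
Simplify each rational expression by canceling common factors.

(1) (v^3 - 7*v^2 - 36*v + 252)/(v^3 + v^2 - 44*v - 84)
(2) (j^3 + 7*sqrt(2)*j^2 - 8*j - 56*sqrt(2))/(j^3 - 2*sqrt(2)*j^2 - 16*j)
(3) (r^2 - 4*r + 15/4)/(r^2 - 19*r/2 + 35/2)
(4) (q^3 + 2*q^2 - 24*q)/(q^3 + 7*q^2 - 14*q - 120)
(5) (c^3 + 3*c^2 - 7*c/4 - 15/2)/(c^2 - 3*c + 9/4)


(1) = (v - 6)/(v + 2)
(2) = (j^2 + 5*sqrt(2)*j - 28)/(j^2 - 4*sqrt(2)*j)
(3) = (2*r - 3)/(2*r - 14)
(4) = q/(q + 5)
(5) = (2*c^2 + 9*c + 10)/(2*c - 3)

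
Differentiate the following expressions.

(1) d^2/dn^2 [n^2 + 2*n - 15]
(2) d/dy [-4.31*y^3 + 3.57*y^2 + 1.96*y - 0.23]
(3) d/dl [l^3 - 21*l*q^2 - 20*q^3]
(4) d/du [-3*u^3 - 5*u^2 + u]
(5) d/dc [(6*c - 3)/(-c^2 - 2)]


(1) = 2
(2) = -12.93*y^2 + 7.14*y + 1.96
(3) = 3*l^2 - 21*q^2
(4) = -9*u^2 - 10*u + 1
(5) = 6*(c^2 - c - 2)/(c^4 + 4*c^2 + 4)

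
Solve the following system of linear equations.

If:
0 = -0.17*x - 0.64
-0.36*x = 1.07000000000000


Then:
No Solution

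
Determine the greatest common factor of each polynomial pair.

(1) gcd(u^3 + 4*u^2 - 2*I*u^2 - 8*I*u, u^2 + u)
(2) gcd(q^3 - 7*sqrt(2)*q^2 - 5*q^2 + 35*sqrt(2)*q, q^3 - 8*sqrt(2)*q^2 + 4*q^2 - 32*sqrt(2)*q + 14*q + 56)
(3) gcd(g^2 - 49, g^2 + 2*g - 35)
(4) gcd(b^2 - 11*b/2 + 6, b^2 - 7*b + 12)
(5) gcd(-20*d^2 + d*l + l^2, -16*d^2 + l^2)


(1) = u
(2) = q - 7*sqrt(2)
(3) = g + 7
(4) = gcd((b - 4)*(b - 3/2), (b - 4)*(b - 3)) = b - 4
(5) = 4*d - l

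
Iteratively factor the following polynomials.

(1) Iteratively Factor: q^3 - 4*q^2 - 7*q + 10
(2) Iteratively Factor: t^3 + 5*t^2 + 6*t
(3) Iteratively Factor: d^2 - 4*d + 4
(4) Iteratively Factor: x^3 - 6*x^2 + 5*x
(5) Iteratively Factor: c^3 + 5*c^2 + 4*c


(1) = (q - 1)*(q^2 - 3*q - 10) = (q - 5)*(q - 1)*(q + 2)
(2) = (t)*(t^2 + 5*t + 6) = t*(t + 3)*(t + 2)
(3) = (d - 2)*(d - 2)
(4) = (x - 1)*(x^2 - 5*x) = (x - 5)*(x - 1)*(x)
(5) = (c + 4)*(c^2 + c) = c*(c + 4)*(c + 1)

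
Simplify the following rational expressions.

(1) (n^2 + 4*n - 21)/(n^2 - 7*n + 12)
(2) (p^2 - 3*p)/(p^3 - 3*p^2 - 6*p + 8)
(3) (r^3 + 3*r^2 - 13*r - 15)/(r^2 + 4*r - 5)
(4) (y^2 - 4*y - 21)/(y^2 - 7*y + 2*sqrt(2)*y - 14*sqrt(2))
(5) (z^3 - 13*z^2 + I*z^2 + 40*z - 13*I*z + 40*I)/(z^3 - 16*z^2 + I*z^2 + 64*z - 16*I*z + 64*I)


(1) = (n + 7)/(n - 4)
(2) = (p^2 - 3*p)/(p^3 - 3*p^2 - 6*p + 8)
(3) = (r^2 - 2*r - 3)/(r - 1)
(4) = (y + 3)/(y + 2*sqrt(2))
(5) = (z - 5)/(z - 8)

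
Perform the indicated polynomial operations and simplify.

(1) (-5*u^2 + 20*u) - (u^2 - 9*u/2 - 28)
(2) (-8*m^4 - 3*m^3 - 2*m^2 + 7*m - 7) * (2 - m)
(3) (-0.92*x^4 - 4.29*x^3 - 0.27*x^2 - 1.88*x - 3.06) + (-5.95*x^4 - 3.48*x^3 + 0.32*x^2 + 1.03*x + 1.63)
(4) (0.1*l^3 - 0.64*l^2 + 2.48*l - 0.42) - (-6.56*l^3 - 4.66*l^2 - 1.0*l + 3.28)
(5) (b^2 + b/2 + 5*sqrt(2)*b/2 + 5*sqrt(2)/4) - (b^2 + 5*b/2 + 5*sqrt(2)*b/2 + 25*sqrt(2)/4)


(1) = -6*u^2 + 49*u/2 + 28
(2) = 8*m^5 - 13*m^4 - 4*m^3 - 11*m^2 + 21*m - 14
(3) = -6.87*x^4 - 7.77*x^3 + 0.05*x^2 - 0.85*x - 1.43
(4) = 6.66*l^3 + 4.02*l^2 + 3.48*l - 3.7
(5) = -2*b - 5*sqrt(2)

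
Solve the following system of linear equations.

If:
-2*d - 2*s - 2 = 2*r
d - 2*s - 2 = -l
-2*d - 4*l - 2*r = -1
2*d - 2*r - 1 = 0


Then:
d = 1/8
l = 3/8
r = -3/8
s = -3/4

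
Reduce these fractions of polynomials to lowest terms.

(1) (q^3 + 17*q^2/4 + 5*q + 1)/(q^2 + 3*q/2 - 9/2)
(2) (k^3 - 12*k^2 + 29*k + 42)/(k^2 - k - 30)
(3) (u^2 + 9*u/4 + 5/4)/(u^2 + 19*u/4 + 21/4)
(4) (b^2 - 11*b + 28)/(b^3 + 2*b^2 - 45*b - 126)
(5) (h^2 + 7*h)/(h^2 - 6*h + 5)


(1) = (4*q^3 + 17*q^2 + 20*q + 4)/(4*q^2 + 6*q - 18)
(2) = (k^2 - 6*k - 7)/(k + 5)
(3) = (4*u^2 + 9*u + 5)/(4*u^2 + 19*u + 21)
(4) = (b - 4)/(b^2 + 9*b + 18)
(5) = (h^2 + 7*h)/(h^2 - 6*h + 5)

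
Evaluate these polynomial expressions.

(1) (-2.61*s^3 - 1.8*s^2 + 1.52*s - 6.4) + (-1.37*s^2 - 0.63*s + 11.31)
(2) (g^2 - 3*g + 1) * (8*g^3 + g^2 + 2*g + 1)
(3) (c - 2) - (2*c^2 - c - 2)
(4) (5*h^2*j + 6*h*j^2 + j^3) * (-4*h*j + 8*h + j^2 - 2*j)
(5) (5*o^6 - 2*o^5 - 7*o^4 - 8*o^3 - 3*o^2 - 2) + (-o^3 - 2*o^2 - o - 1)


(1) = -2.61*s^3 - 3.17*s^2 + 0.89*s + 4.91
(2) = 8*g^5 - 23*g^4 + 7*g^3 - 4*g^2 - g + 1
(3) = -2*c^2 + 2*c
(4) = -20*h^3*j^2 + 40*h^3*j - 19*h^2*j^3 + 38*h^2*j^2 + 2*h*j^4 - 4*h*j^3 + j^5 - 2*j^4
(5) = 5*o^6 - 2*o^5 - 7*o^4 - 9*o^3 - 5*o^2 - o - 3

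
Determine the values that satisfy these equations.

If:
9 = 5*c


Then:
c = 9/5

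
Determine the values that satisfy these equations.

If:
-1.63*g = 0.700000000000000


Then:
g = -0.43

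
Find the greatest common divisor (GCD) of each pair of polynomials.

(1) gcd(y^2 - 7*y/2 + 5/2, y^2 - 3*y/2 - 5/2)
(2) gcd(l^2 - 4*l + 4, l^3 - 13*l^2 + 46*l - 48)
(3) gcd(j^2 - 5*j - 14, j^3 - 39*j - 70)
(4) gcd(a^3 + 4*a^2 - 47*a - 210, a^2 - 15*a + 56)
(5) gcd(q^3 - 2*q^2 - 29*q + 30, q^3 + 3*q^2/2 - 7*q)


(1) = gcd((y - 5/2)*(y - 1), (y - 5/2)*(y + 1)) = y - 5/2
(2) = gcd((l - 2)^2, (l - 8)*(l - 3)*(l - 2)) = l - 2
(3) = gcd((j - 7)*(j + 2), (j - 7)*(j + 2)*(j + 5)) = j^2 - 5*j - 14
(4) = a - 7
(5) = 1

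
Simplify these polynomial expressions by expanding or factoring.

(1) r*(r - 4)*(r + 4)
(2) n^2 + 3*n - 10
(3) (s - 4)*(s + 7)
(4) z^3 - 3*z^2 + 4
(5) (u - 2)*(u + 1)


(1) = r^3 - 16*r
(2) = (n - 2)*(n + 5)
(3) = s^2 + 3*s - 28
(4) = (z - 2)^2*(z + 1)
(5) = u^2 - u - 2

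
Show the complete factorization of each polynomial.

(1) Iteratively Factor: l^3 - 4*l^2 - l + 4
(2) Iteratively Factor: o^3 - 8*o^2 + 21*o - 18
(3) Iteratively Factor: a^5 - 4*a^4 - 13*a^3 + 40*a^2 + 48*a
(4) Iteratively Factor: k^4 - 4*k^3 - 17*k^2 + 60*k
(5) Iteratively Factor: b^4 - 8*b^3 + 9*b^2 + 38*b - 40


(1) = (l - 4)*(l^2 - 1) = (l - 4)*(l - 1)*(l + 1)
(2) = (o - 2)*(o^2 - 6*o + 9) = (o - 3)*(o - 2)*(o - 3)
(3) = (a - 4)*(a^4 - 13*a^2 - 12*a) = (a - 4)*(a + 3)*(a^3 - 3*a^2 - 4*a) = (a - 4)*(a + 1)*(a + 3)*(a^2 - 4*a) = a*(a - 4)*(a + 1)*(a + 3)*(a - 4)
(4) = (k + 4)*(k^3 - 8*k^2 + 15*k) = k*(k + 4)*(k^2 - 8*k + 15) = k*(k - 3)*(k + 4)*(k - 5)
(5) = (b - 4)*(b^3 - 4*b^2 - 7*b + 10) = (b - 4)*(b - 1)*(b^2 - 3*b - 10) = (b - 5)*(b - 4)*(b - 1)*(b + 2)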